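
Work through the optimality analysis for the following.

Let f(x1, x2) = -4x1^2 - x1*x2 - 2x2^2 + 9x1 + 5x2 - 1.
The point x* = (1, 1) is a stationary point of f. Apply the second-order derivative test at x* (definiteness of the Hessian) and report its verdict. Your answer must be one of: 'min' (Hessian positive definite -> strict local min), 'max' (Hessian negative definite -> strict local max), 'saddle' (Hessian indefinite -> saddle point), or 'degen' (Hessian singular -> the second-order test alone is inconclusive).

Compute the Hessian H = grad^2 f:
  H = [[-8, -1], [-1, -4]]
Verify stationarity: grad f(x*) = H x* + g = (0, 0).
Eigenvalues of H: -8.2361, -3.7639.
Both eigenvalues < 0, so H is negative definite -> x* is a strict local max.

max


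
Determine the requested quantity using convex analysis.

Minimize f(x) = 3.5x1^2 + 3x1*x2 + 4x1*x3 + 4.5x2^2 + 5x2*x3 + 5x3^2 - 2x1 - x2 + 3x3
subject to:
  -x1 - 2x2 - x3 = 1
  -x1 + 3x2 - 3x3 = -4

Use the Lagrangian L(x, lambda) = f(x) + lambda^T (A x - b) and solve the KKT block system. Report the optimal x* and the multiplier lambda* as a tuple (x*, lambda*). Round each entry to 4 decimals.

Form the Lagrangian:
  L(x, lambda) = (1/2) x^T Q x + c^T x + lambda^T (A x - b)
Stationarity (grad_x L = 0): Q x + c + A^T lambda = 0.
Primal feasibility: A x = b.

This gives the KKT block system:
  [ Q   A^T ] [ x     ]   [-c ]
  [ A    0  ] [ lambda ] = [ b ]

Solving the linear system:
  x*      = (0.5918, -0.9093, 0.2268)
  lambda* = (-1.0619, 1.3835)
  f(x*)   = 3.501

x* = (0.5918, -0.9093, 0.2268), lambda* = (-1.0619, 1.3835)


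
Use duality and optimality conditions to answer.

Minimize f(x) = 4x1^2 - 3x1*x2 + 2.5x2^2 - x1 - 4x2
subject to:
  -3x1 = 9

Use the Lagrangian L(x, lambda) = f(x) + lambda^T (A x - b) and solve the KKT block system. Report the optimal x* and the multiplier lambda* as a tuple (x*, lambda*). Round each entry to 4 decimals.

Form the Lagrangian:
  L(x, lambda) = (1/2) x^T Q x + c^T x + lambda^T (A x - b)
Stationarity (grad_x L = 0): Q x + c + A^T lambda = 0.
Primal feasibility: A x = b.

This gives the KKT block system:
  [ Q   A^T ] [ x     ]   [-c ]
  [ A    0  ] [ lambda ] = [ b ]

Solving the linear system:
  x*      = (-3, -1)
  lambda* = (-7.3333)
  f(x*)   = 36.5

x* = (-3, -1), lambda* = (-7.3333)


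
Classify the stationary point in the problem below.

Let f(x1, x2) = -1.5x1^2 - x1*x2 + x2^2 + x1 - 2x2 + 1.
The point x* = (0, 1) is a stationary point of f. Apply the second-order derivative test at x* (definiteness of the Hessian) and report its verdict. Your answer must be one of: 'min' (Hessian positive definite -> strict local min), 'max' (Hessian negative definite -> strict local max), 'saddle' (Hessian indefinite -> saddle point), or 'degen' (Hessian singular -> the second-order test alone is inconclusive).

Compute the Hessian H = grad^2 f:
  H = [[-3, -1], [-1, 2]]
Verify stationarity: grad f(x*) = H x* + g = (0, 0).
Eigenvalues of H: -3.1926, 2.1926.
Eigenvalues have mixed signs, so H is indefinite -> x* is a saddle point.

saddle


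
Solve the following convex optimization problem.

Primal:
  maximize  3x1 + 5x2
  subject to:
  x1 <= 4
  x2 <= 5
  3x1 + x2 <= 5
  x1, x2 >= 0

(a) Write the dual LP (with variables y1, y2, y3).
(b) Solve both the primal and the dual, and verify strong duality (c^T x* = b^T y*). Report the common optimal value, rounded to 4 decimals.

The standard primal-dual pair for 'max c^T x s.t. A x <= b, x >= 0' is:
  Dual:  min b^T y  s.t.  A^T y >= c,  y >= 0.

So the dual LP is:
  minimize  4y1 + 5y2 + 5y3
  subject to:
    y1 + 3y3 >= 3
    y2 + y3 >= 5
    y1, y2, y3 >= 0

Solving the primal: x* = (0, 5).
  primal value c^T x* = 25.
Solving the dual: y* = (0, 4, 1).
  dual value b^T y* = 25.
Strong duality: c^T x* = b^T y*. Confirmed.

25


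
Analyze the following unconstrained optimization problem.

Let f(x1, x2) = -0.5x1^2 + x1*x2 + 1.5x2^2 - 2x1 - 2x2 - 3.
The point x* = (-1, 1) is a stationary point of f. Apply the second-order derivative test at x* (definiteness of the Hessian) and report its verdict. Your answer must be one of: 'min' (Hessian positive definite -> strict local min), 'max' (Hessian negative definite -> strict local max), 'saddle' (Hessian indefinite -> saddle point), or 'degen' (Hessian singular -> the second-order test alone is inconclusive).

Compute the Hessian H = grad^2 f:
  H = [[-1, 1], [1, 3]]
Verify stationarity: grad f(x*) = H x* + g = (0, 0).
Eigenvalues of H: -1.2361, 3.2361.
Eigenvalues have mixed signs, so H is indefinite -> x* is a saddle point.

saddle


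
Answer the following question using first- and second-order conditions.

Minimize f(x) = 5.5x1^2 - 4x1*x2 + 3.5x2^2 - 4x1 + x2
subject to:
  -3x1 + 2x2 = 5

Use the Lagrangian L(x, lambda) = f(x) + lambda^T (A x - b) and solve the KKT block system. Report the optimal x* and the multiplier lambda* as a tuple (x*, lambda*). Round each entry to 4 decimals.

Form the Lagrangian:
  L(x, lambda) = (1/2) x^T Q x + c^T x + lambda^T (A x - b)
Stationarity (grad_x L = 0): Q x + c + A^T lambda = 0.
Primal feasibility: A x = b.

This gives the KKT block system:
  [ Q   A^T ] [ x     ]   [-c ]
  [ A    0  ] [ lambda ] = [ b ]

Solving the linear system:
  x*      = (-0.9322, 1.1017)
  lambda* = (-6.2203)
  f(x*)   = 17.9661

x* = (-0.9322, 1.1017), lambda* = (-6.2203)


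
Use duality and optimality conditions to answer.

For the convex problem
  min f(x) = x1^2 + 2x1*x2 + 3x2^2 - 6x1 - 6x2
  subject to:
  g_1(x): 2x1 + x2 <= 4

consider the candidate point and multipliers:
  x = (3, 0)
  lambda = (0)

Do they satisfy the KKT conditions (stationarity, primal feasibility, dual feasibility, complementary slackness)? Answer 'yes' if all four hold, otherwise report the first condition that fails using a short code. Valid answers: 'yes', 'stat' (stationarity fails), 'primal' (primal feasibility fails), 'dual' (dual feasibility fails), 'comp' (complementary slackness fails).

Gradient of f: grad f(x) = Q x + c = (0, 0)
Constraint values g_i(x) = a_i^T x - b_i:
  g_1((3, 0)) = 2
Stationarity residual: grad f(x) + sum_i lambda_i a_i = (0, 0)
  -> stationarity OK
Primal feasibility (all g_i <= 0): FAILS
Dual feasibility (all lambda_i >= 0): OK
Complementary slackness (lambda_i * g_i(x) = 0 for all i): OK

Verdict: the first failing condition is primal_feasibility -> primal.

primal


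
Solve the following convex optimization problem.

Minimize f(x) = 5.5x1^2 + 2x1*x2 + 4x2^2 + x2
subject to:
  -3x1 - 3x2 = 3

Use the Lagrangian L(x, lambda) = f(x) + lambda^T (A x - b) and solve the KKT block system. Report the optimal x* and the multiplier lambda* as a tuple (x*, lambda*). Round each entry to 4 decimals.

Form the Lagrangian:
  L(x, lambda) = (1/2) x^T Q x + c^T x + lambda^T (A x - b)
Stationarity (grad_x L = 0): Q x + c + A^T lambda = 0.
Primal feasibility: A x = b.

This gives the KKT block system:
  [ Q   A^T ] [ x     ]   [-c ]
  [ A    0  ] [ lambda ] = [ b ]

Solving the linear system:
  x*      = (-0.3333, -0.6667)
  lambda* = (-1.6667)
  f(x*)   = 2.1667

x* = (-0.3333, -0.6667), lambda* = (-1.6667)


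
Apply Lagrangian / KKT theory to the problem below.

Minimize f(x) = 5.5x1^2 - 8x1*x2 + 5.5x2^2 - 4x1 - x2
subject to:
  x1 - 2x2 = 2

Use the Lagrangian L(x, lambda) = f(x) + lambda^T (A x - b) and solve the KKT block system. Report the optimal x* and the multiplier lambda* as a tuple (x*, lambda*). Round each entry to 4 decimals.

Form the Lagrangian:
  L(x, lambda) = (1/2) x^T Q x + c^T x + lambda^T (A x - b)
Stationarity (grad_x L = 0): Q x + c + A^T lambda = 0.
Primal feasibility: A x = b.

This gives the KKT block system:
  [ Q   A^T ] [ x     ]   [-c ]
  [ A    0  ] [ lambda ] = [ b ]

Solving the linear system:
  x*      = (0.3478, -0.8261)
  lambda* = (-6.4348)
  f(x*)   = 6.1522

x* = (0.3478, -0.8261), lambda* = (-6.4348)


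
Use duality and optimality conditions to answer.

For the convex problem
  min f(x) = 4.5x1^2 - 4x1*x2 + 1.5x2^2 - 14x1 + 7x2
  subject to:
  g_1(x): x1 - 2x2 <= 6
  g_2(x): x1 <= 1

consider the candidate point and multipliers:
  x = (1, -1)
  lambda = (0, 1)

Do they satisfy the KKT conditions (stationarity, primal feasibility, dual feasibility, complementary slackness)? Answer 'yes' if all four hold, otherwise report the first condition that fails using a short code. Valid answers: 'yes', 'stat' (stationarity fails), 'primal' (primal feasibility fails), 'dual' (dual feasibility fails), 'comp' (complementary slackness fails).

Gradient of f: grad f(x) = Q x + c = (-1, 0)
Constraint values g_i(x) = a_i^T x - b_i:
  g_1((1, -1)) = -3
  g_2((1, -1)) = 0
Stationarity residual: grad f(x) + sum_i lambda_i a_i = (0, 0)
  -> stationarity OK
Primal feasibility (all g_i <= 0): OK
Dual feasibility (all lambda_i >= 0): OK
Complementary slackness (lambda_i * g_i(x) = 0 for all i): OK

Verdict: yes, KKT holds.

yes


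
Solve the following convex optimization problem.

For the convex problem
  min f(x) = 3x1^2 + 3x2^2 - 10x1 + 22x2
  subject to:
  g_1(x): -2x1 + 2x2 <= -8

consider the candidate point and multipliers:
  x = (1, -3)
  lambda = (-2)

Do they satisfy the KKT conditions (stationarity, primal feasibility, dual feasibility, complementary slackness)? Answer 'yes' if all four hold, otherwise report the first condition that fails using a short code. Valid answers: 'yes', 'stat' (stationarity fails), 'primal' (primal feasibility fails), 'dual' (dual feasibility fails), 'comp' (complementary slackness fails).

Gradient of f: grad f(x) = Q x + c = (-4, 4)
Constraint values g_i(x) = a_i^T x - b_i:
  g_1((1, -3)) = 0
Stationarity residual: grad f(x) + sum_i lambda_i a_i = (0, 0)
  -> stationarity OK
Primal feasibility (all g_i <= 0): OK
Dual feasibility (all lambda_i >= 0): FAILS
Complementary slackness (lambda_i * g_i(x) = 0 for all i): OK

Verdict: the first failing condition is dual_feasibility -> dual.

dual


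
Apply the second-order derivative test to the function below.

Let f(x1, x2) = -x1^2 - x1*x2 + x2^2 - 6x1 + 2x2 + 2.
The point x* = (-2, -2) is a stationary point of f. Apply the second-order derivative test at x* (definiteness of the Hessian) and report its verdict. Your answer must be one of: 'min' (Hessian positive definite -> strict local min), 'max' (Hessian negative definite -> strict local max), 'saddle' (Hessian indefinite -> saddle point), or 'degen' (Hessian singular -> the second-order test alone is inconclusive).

Compute the Hessian H = grad^2 f:
  H = [[-2, -1], [-1, 2]]
Verify stationarity: grad f(x*) = H x* + g = (0, 0).
Eigenvalues of H: -2.2361, 2.2361.
Eigenvalues have mixed signs, so H is indefinite -> x* is a saddle point.

saddle


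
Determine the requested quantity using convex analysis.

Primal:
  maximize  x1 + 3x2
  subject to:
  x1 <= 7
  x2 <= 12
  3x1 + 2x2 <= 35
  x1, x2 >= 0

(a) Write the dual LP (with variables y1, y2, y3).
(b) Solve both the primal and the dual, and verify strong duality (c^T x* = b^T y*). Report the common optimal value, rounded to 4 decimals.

The standard primal-dual pair for 'max c^T x s.t. A x <= b, x >= 0' is:
  Dual:  min b^T y  s.t.  A^T y >= c,  y >= 0.

So the dual LP is:
  minimize  7y1 + 12y2 + 35y3
  subject to:
    y1 + 3y3 >= 1
    y2 + 2y3 >= 3
    y1, y2, y3 >= 0

Solving the primal: x* = (3.6667, 12).
  primal value c^T x* = 39.6667.
Solving the dual: y* = (0, 2.3333, 0.3333).
  dual value b^T y* = 39.6667.
Strong duality: c^T x* = b^T y*. Confirmed.

39.6667


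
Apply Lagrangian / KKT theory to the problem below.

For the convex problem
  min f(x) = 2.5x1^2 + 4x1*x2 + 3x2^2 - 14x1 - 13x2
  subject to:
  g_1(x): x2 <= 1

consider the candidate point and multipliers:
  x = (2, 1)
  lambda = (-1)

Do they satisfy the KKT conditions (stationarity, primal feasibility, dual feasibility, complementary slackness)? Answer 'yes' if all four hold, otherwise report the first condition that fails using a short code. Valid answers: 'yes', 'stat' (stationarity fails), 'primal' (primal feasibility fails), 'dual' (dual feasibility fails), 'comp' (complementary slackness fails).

Gradient of f: grad f(x) = Q x + c = (0, 1)
Constraint values g_i(x) = a_i^T x - b_i:
  g_1((2, 1)) = 0
Stationarity residual: grad f(x) + sum_i lambda_i a_i = (0, 0)
  -> stationarity OK
Primal feasibility (all g_i <= 0): OK
Dual feasibility (all lambda_i >= 0): FAILS
Complementary slackness (lambda_i * g_i(x) = 0 for all i): OK

Verdict: the first failing condition is dual_feasibility -> dual.

dual


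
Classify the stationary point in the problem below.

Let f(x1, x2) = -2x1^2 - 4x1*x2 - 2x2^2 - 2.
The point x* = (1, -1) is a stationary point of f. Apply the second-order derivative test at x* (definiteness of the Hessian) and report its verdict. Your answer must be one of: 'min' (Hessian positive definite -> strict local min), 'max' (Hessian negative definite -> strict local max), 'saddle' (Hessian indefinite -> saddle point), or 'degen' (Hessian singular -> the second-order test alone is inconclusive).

Compute the Hessian H = grad^2 f:
  H = [[-4, -4], [-4, -4]]
Verify stationarity: grad f(x*) = H x* + g = (0, 0).
Eigenvalues of H: -8, 0.
H has a zero eigenvalue (singular; negative semidefinite but not definite), so H is neither positive definite, negative definite, nor indefinite. The second-order test alone is inconclusive -> degen.
(Indeed, f is constant along the null direction of H through x*, so x* is not a strict local extremum.)

degen


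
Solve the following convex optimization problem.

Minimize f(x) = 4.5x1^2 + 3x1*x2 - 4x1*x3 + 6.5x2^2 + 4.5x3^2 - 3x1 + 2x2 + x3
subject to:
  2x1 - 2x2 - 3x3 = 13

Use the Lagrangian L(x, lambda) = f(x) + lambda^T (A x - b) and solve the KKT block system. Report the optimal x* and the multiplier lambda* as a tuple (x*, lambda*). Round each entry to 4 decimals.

Form the Lagrangian:
  L(x, lambda) = (1/2) x^T Q x + c^T x + lambda^T (A x - b)
Stationarity (grad_x L = 0): Q x + c + A^T lambda = 0.
Primal feasibility: A x = b.

This gives the KKT block system:
  [ Q   A^T ] [ x     ]   [-c ]
  [ A    0  ] [ lambda ] = [ b ]

Solving the linear system:
  x*      = (1.8232, -1.7866, -1.9268)
  lambda* = (-7.878)
  f(x*)   = 45.7226

x* = (1.8232, -1.7866, -1.9268), lambda* = (-7.878)


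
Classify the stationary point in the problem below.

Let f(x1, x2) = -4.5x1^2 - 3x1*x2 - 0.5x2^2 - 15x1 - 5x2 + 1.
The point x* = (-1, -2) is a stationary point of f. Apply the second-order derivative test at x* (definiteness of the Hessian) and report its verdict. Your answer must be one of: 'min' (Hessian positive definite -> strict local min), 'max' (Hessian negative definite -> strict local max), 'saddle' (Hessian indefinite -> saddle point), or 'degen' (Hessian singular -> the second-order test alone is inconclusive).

Compute the Hessian H = grad^2 f:
  H = [[-9, -3], [-3, -1]]
Verify stationarity: grad f(x*) = H x* + g = (0, 0).
Eigenvalues of H: -10, 0.
H has a zero eigenvalue (singular; negative semidefinite but not definite), so H is neither positive definite, negative definite, nor indefinite. The second-order test alone is inconclusive -> degen.
(Indeed, f is constant along the null direction of H through x*, so x* is not a strict local extremum.)

degen


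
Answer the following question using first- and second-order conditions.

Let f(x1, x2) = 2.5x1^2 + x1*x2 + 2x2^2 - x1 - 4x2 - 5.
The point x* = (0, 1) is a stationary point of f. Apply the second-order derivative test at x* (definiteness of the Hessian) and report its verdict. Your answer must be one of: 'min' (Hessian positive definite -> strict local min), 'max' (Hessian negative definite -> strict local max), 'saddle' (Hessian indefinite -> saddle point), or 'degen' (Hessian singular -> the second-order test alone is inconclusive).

Compute the Hessian H = grad^2 f:
  H = [[5, 1], [1, 4]]
Verify stationarity: grad f(x*) = H x* + g = (0, 0).
Eigenvalues of H: 3.382, 5.618.
Both eigenvalues > 0, so H is positive definite -> x* is a strict local min.

min


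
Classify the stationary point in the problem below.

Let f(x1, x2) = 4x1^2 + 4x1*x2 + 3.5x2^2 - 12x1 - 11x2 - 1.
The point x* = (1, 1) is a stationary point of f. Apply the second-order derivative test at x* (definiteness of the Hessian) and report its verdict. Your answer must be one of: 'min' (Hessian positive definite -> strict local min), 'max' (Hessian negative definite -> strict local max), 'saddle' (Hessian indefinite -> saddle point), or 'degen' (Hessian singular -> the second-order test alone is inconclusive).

Compute the Hessian H = grad^2 f:
  H = [[8, 4], [4, 7]]
Verify stationarity: grad f(x*) = H x* + g = (0, 0).
Eigenvalues of H: 3.4689, 11.5311.
Both eigenvalues > 0, so H is positive definite -> x* is a strict local min.

min


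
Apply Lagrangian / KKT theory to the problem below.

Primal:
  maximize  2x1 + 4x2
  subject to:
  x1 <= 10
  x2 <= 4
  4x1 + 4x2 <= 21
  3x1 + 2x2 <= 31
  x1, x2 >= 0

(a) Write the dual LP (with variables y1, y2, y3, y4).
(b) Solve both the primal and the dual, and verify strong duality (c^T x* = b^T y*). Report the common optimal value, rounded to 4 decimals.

The standard primal-dual pair for 'max c^T x s.t. A x <= b, x >= 0' is:
  Dual:  min b^T y  s.t.  A^T y >= c,  y >= 0.

So the dual LP is:
  minimize  10y1 + 4y2 + 21y3 + 31y4
  subject to:
    y1 + 4y3 + 3y4 >= 2
    y2 + 4y3 + 2y4 >= 4
    y1, y2, y3, y4 >= 0

Solving the primal: x* = (1.25, 4).
  primal value c^T x* = 18.5.
Solving the dual: y* = (0, 2, 0.5, 0).
  dual value b^T y* = 18.5.
Strong duality: c^T x* = b^T y*. Confirmed.

18.5


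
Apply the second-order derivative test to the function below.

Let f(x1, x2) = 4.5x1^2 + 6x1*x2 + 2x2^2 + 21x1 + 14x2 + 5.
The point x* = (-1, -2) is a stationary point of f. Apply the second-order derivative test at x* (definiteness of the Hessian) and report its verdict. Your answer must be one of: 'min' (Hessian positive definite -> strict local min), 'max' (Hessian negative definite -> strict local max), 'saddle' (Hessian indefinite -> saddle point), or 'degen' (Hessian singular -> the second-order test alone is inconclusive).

Compute the Hessian H = grad^2 f:
  H = [[9, 6], [6, 4]]
Verify stationarity: grad f(x*) = H x* + g = (0, 0).
Eigenvalues of H: 0, 13.
H has a zero eigenvalue (singular; positive semidefinite but not definite), so H is neither positive definite, negative definite, nor indefinite. The second-order test alone is inconclusive -> degen.
(Indeed, f is constant along the null direction of H through x*, so x* is not a strict local extremum.)

degen


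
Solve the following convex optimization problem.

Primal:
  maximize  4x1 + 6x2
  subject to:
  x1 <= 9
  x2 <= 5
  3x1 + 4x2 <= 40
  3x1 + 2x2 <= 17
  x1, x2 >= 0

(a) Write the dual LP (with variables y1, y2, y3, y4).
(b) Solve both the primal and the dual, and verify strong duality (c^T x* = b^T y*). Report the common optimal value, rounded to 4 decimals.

The standard primal-dual pair for 'max c^T x s.t. A x <= b, x >= 0' is:
  Dual:  min b^T y  s.t.  A^T y >= c,  y >= 0.

So the dual LP is:
  minimize  9y1 + 5y2 + 40y3 + 17y4
  subject to:
    y1 + 3y3 + 3y4 >= 4
    y2 + 4y3 + 2y4 >= 6
    y1, y2, y3, y4 >= 0

Solving the primal: x* = (2.3333, 5).
  primal value c^T x* = 39.3333.
Solving the dual: y* = (0, 3.3333, 0, 1.3333).
  dual value b^T y* = 39.3333.
Strong duality: c^T x* = b^T y*. Confirmed.

39.3333


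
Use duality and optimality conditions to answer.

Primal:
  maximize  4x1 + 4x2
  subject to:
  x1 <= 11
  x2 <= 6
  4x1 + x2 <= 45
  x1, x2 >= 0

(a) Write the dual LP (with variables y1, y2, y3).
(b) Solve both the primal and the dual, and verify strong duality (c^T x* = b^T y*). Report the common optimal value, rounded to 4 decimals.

The standard primal-dual pair for 'max c^T x s.t. A x <= b, x >= 0' is:
  Dual:  min b^T y  s.t.  A^T y >= c,  y >= 0.

So the dual LP is:
  minimize  11y1 + 6y2 + 45y3
  subject to:
    y1 + 4y3 >= 4
    y2 + y3 >= 4
    y1, y2, y3 >= 0

Solving the primal: x* = (9.75, 6).
  primal value c^T x* = 63.
Solving the dual: y* = (0, 3, 1).
  dual value b^T y* = 63.
Strong duality: c^T x* = b^T y*. Confirmed.

63


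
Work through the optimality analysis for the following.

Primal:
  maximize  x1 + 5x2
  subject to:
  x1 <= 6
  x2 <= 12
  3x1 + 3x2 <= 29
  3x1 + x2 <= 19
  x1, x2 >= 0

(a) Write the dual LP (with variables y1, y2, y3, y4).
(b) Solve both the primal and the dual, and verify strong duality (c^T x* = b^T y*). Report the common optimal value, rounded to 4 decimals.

The standard primal-dual pair for 'max c^T x s.t. A x <= b, x >= 0' is:
  Dual:  min b^T y  s.t.  A^T y >= c,  y >= 0.

So the dual LP is:
  minimize  6y1 + 12y2 + 29y3 + 19y4
  subject to:
    y1 + 3y3 + 3y4 >= 1
    y2 + 3y3 + y4 >= 5
    y1, y2, y3, y4 >= 0

Solving the primal: x* = (0, 9.6667).
  primal value c^T x* = 48.3333.
Solving the dual: y* = (0, 0, 1.6667, 0).
  dual value b^T y* = 48.3333.
Strong duality: c^T x* = b^T y*. Confirmed.

48.3333


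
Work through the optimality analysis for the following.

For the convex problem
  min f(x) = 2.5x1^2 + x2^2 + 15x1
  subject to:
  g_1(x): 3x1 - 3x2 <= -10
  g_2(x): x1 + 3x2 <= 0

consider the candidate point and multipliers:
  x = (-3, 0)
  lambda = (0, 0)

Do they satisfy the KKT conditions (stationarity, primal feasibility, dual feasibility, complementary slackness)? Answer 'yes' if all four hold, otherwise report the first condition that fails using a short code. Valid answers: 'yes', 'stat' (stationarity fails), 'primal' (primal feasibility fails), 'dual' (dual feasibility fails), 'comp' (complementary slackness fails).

Gradient of f: grad f(x) = Q x + c = (0, 0)
Constraint values g_i(x) = a_i^T x - b_i:
  g_1((-3, 0)) = 1
  g_2((-3, 0)) = -3
Stationarity residual: grad f(x) + sum_i lambda_i a_i = (0, 0)
  -> stationarity OK
Primal feasibility (all g_i <= 0): FAILS
Dual feasibility (all lambda_i >= 0): OK
Complementary slackness (lambda_i * g_i(x) = 0 for all i): OK

Verdict: the first failing condition is primal_feasibility -> primal.

primal


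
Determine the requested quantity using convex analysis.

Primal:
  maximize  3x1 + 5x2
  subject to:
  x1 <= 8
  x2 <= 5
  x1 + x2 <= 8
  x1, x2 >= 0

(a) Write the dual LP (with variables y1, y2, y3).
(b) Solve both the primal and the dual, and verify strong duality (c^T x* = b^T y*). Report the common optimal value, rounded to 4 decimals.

The standard primal-dual pair for 'max c^T x s.t. A x <= b, x >= 0' is:
  Dual:  min b^T y  s.t.  A^T y >= c,  y >= 0.

So the dual LP is:
  minimize  8y1 + 5y2 + 8y3
  subject to:
    y1 + y3 >= 3
    y2 + y3 >= 5
    y1, y2, y3 >= 0

Solving the primal: x* = (3, 5).
  primal value c^T x* = 34.
Solving the dual: y* = (0, 2, 3).
  dual value b^T y* = 34.
Strong duality: c^T x* = b^T y*. Confirmed.

34


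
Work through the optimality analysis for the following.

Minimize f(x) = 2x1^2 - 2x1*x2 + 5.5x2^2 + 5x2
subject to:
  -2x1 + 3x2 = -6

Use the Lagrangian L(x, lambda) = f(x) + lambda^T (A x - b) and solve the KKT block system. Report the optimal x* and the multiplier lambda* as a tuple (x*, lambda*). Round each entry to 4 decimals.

Form the Lagrangian:
  L(x, lambda) = (1/2) x^T Q x + c^T x + lambda^T (A x - b)
Stationarity (grad_x L = 0): Q x + c + A^T lambda = 0.
Primal feasibility: A x = b.

This gives the KKT block system:
  [ Q   A^T ] [ x     ]   [-c ]
  [ A    0  ] [ lambda ] = [ b ]

Solving the linear system:
  x*      = (1.1786, -1.2143)
  lambda* = (3.5714)
  f(x*)   = 7.6786

x* = (1.1786, -1.2143), lambda* = (3.5714)


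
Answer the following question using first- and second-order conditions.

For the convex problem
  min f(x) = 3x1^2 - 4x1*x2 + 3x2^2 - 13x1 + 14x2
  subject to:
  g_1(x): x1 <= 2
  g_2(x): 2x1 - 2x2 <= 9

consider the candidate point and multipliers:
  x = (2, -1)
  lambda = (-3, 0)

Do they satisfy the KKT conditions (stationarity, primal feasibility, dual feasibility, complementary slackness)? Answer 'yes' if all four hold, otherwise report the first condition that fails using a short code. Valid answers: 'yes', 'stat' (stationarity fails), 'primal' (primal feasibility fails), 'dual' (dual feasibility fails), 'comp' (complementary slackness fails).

Gradient of f: grad f(x) = Q x + c = (3, 0)
Constraint values g_i(x) = a_i^T x - b_i:
  g_1((2, -1)) = 0
  g_2((2, -1)) = -3
Stationarity residual: grad f(x) + sum_i lambda_i a_i = (0, 0)
  -> stationarity OK
Primal feasibility (all g_i <= 0): OK
Dual feasibility (all lambda_i >= 0): FAILS
Complementary slackness (lambda_i * g_i(x) = 0 for all i): OK

Verdict: the first failing condition is dual_feasibility -> dual.

dual


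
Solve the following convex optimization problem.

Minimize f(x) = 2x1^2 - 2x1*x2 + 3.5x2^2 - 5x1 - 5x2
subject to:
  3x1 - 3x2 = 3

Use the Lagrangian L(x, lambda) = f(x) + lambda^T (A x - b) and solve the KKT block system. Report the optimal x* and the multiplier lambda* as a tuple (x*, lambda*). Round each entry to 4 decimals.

Form the Lagrangian:
  L(x, lambda) = (1/2) x^T Q x + c^T x + lambda^T (A x - b)
Stationarity (grad_x L = 0): Q x + c + A^T lambda = 0.
Primal feasibility: A x = b.

This gives the KKT block system:
  [ Q   A^T ] [ x     ]   [-c ]
  [ A    0  ] [ lambda ] = [ b ]

Solving the linear system:
  x*      = (2.1429, 1.1429)
  lambda* = (-0.4286)
  f(x*)   = -7.5714

x* = (2.1429, 1.1429), lambda* = (-0.4286)


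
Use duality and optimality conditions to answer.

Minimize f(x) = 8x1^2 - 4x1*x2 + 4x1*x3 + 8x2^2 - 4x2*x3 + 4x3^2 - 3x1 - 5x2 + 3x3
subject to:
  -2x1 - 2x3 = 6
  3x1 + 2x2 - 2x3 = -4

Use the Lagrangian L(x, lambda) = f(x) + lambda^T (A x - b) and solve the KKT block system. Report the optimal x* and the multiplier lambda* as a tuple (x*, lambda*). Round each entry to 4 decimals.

Form the Lagrangian:
  L(x, lambda) = (1/2) x^T Q x + c^T x + lambda^T (A x - b)
Stationarity (grad_x L = 0): Q x + c + A^T lambda = 0.
Primal feasibility: A x = b.

This gives the KKT block system:
  [ Q   A^T ] [ x     ]   [-c ]
  [ A    0  ] [ lambda ] = [ b ]

Solving the linear system:
  x*      = (-1.625, -0.9375, -1.375)
  lambda* = (-9.375, 4)
  f(x*)   = 38.8437

x* = (-1.625, -0.9375, -1.375), lambda* = (-9.375, 4)


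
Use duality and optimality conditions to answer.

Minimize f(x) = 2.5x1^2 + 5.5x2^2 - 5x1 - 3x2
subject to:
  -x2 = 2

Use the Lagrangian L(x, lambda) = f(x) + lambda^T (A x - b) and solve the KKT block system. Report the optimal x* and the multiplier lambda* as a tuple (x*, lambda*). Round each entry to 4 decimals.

Form the Lagrangian:
  L(x, lambda) = (1/2) x^T Q x + c^T x + lambda^T (A x - b)
Stationarity (grad_x L = 0): Q x + c + A^T lambda = 0.
Primal feasibility: A x = b.

This gives the KKT block system:
  [ Q   A^T ] [ x     ]   [-c ]
  [ A    0  ] [ lambda ] = [ b ]

Solving the linear system:
  x*      = (1, -2)
  lambda* = (-25)
  f(x*)   = 25.5

x* = (1, -2), lambda* = (-25)


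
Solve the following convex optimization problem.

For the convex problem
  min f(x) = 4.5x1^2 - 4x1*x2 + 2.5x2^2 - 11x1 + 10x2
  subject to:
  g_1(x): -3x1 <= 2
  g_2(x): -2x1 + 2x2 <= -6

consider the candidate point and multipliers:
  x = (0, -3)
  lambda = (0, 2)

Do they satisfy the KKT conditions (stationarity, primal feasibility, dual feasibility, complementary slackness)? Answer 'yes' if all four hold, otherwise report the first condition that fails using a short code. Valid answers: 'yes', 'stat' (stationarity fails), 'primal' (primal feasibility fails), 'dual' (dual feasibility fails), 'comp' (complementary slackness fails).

Gradient of f: grad f(x) = Q x + c = (1, -5)
Constraint values g_i(x) = a_i^T x - b_i:
  g_1((0, -3)) = -2
  g_2((0, -3)) = 0
Stationarity residual: grad f(x) + sum_i lambda_i a_i = (-3, -1)
  -> stationarity FAILS
Primal feasibility (all g_i <= 0): OK
Dual feasibility (all lambda_i >= 0): OK
Complementary slackness (lambda_i * g_i(x) = 0 for all i): OK

Verdict: the first failing condition is stationarity -> stat.

stat


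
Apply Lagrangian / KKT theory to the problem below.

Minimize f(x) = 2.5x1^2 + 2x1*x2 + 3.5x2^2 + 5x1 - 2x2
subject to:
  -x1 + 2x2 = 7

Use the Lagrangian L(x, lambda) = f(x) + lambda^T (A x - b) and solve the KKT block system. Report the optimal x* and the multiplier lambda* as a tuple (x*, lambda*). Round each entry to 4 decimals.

Form the Lagrangian:
  L(x, lambda) = (1/2) x^T Q x + c^T x + lambda^T (A x - b)
Stationarity (grad_x L = 0): Q x + c + A^T lambda = 0.
Primal feasibility: A x = b.

This gives the KKT block system:
  [ Q   A^T ] [ x     ]   [-c ]
  [ A    0  ] [ lambda ] = [ b ]

Solving the linear system:
  x*      = (-2.6571, 2.1714)
  lambda* = (-3.9429)
  f(x*)   = 4.9857

x* = (-2.6571, 2.1714), lambda* = (-3.9429)


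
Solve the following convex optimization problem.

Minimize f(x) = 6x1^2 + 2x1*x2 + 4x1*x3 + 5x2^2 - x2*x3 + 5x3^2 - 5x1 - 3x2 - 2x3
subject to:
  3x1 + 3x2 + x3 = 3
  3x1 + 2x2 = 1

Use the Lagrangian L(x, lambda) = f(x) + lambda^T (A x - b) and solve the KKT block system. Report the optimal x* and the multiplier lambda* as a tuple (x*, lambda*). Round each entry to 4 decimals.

Form the Lagrangian:
  L(x, lambda) = (1/2) x^T Q x + c^T x + lambda^T (A x - b)
Stationarity (grad_x L = 0): Q x + c + A^T lambda = 0.
Primal feasibility: A x = b.

This gives the KKT block system:
  [ Q   A^T ] [ x     ]   [-c ]
  [ A    0  ] [ lambda ] = [ b ]

Solving the linear system:
  x*      = (-0.2963, 0.9444, 1.0556)
  lambda* = (-6.4259, 7.2407)
  f(x*)   = 4.287

x* = (-0.2963, 0.9444, 1.0556), lambda* = (-6.4259, 7.2407)


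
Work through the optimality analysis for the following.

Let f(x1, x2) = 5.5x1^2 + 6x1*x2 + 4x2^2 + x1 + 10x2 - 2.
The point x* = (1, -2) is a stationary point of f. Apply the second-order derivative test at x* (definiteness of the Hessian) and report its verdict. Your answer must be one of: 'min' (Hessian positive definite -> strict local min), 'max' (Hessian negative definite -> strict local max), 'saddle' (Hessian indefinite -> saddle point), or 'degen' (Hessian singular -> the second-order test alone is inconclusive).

Compute the Hessian H = grad^2 f:
  H = [[11, 6], [6, 8]]
Verify stationarity: grad f(x*) = H x* + g = (0, 0).
Eigenvalues of H: 3.3153, 15.6847.
Both eigenvalues > 0, so H is positive definite -> x* is a strict local min.

min


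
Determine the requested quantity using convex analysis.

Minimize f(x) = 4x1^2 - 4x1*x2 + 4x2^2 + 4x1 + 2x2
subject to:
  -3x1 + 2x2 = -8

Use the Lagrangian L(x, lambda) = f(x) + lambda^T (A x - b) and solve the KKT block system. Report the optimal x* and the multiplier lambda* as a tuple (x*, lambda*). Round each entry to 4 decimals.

Form the Lagrangian:
  L(x, lambda) = (1/2) x^T Q x + c^T x + lambda^T (A x - b)
Stationarity (grad_x L = 0): Q x + c + A^T lambda = 0.
Primal feasibility: A x = b.

This gives the KKT block system:
  [ Q   A^T ] [ x     ]   [-c ]
  [ A    0  ] [ lambda ] = [ b ]

Solving the linear system:
  x*      = (1.7857, -1.3214)
  lambda* = (7.8571)
  f(x*)   = 33.6786

x* = (1.7857, -1.3214), lambda* = (7.8571)


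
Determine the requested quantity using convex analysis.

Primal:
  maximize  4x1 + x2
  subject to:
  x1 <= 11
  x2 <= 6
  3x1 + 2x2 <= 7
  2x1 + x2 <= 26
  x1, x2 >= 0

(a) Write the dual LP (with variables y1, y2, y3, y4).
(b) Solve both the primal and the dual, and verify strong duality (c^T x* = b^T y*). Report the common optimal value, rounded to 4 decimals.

The standard primal-dual pair for 'max c^T x s.t. A x <= b, x >= 0' is:
  Dual:  min b^T y  s.t.  A^T y >= c,  y >= 0.

So the dual LP is:
  minimize  11y1 + 6y2 + 7y3 + 26y4
  subject to:
    y1 + 3y3 + 2y4 >= 4
    y2 + 2y3 + y4 >= 1
    y1, y2, y3, y4 >= 0

Solving the primal: x* = (2.3333, 0).
  primal value c^T x* = 9.3333.
Solving the dual: y* = (0, 0, 1.3333, 0).
  dual value b^T y* = 9.3333.
Strong duality: c^T x* = b^T y*. Confirmed.

9.3333


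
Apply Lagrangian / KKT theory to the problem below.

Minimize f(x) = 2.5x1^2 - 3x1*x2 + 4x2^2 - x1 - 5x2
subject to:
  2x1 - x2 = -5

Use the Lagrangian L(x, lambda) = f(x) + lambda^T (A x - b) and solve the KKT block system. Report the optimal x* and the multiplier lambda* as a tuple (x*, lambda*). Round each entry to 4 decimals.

Form the Lagrangian:
  L(x, lambda) = (1/2) x^T Q x + c^T x + lambda^T (A x - b)
Stationarity (grad_x L = 0): Q x + c + A^T lambda = 0.
Primal feasibility: A x = b.

This gives the KKT block system:
  [ Q   A^T ] [ x     ]   [-c ]
  [ A    0  ] [ lambda ] = [ b ]

Solving the linear system:
  x*      = (-2.16, 0.68)
  lambda* = (6.92)
  f(x*)   = 16.68

x* = (-2.16, 0.68), lambda* = (6.92)


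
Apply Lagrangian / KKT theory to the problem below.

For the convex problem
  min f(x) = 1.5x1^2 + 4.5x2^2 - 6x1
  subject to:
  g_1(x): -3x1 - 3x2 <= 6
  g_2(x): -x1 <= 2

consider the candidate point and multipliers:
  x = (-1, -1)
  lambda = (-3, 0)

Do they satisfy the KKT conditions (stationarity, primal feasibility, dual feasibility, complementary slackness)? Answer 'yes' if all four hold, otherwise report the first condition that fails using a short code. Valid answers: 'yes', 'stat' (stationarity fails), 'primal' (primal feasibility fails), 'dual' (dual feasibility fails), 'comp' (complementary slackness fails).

Gradient of f: grad f(x) = Q x + c = (-9, -9)
Constraint values g_i(x) = a_i^T x - b_i:
  g_1((-1, -1)) = 0
  g_2((-1, -1)) = -1
Stationarity residual: grad f(x) + sum_i lambda_i a_i = (0, 0)
  -> stationarity OK
Primal feasibility (all g_i <= 0): OK
Dual feasibility (all lambda_i >= 0): FAILS
Complementary slackness (lambda_i * g_i(x) = 0 for all i): OK

Verdict: the first failing condition is dual_feasibility -> dual.

dual


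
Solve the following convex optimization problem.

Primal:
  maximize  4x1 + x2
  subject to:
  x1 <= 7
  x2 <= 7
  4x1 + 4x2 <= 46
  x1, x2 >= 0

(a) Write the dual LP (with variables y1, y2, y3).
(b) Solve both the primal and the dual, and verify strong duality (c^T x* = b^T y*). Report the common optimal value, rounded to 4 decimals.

The standard primal-dual pair for 'max c^T x s.t. A x <= b, x >= 0' is:
  Dual:  min b^T y  s.t.  A^T y >= c,  y >= 0.

So the dual LP is:
  minimize  7y1 + 7y2 + 46y3
  subject to:
    y1 + 4y3 >= 4
    y2 + 4y3 >= 1
    y1, y2, y3 >= 0

Solving the primal: x* = (7, 4.5).
  primal value c^T x* = 32.5.
Solving the dual: y* = (3, 0, 0.25).
  dual value b^T y* = 32.5.
Strong duality: c^T x* = b^T y*. Confirmed.

32.5


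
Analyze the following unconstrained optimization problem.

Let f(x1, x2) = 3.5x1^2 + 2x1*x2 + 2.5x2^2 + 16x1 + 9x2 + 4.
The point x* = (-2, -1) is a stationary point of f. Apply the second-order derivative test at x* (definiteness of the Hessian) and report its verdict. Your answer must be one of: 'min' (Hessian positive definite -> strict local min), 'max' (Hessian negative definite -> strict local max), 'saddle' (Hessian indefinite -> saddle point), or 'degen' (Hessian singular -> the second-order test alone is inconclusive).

Compute the Hessian H = grad^2 f:
  H = [[7, 2], [2, 5]]
Verify stationarity: grad f(x*) = H x* + g = (0, 0).
Eigenvalues of H: 3.7639, 8.2361.
Both eigenvalues > 0, so H is positive definite -> x* is a strict local min.

min


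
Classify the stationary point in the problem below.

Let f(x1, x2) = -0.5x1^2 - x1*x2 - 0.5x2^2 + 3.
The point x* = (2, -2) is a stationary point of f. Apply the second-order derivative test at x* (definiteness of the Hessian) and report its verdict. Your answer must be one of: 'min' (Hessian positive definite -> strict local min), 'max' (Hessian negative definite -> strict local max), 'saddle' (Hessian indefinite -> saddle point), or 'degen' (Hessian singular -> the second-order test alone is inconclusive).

Compute the Hessian H = grad^2 f:
  H = [[-1, -1], [-1, -1]]
Verify stationarity: grad f(x*) = H x* + g = (0, 0).
Eigenvalues of H: -2, 0.
H has a zero eigenvalue (singular; negative semidefinite but not definite), so H is neither positive definite, negative definite, nor indefinite. The second-order test alone is inconclusive -> degen.
(Indeed, f is constant along the null direction of H through x*, so x* is not a strict local extremum.)

degen


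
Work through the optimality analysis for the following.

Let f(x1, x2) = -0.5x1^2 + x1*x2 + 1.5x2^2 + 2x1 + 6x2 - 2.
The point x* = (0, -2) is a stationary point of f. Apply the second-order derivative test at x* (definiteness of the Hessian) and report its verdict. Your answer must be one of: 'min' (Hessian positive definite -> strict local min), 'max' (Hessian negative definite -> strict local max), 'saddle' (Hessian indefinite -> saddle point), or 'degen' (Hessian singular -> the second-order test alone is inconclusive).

Compute the Hessian H = grad^2 f:
  H = [[-1, 1], [1, 3]]
Verify stationarity: grad f(x*) = H x* + g = (0, 0).
Eigenvalues of H: -1.2361, 3.2361.
Eigenvalues have mixed signs, so H is indefinite -> x* is a saddle point.

saddle


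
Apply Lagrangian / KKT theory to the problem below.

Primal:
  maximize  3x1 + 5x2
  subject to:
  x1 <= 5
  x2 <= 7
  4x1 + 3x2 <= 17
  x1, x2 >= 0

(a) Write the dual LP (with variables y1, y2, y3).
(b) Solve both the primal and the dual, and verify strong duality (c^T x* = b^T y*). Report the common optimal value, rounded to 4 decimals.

The standard primal-dual pair for 'max c^T x s.t. A x <= b, x >= 0' is:
  Dual:  min b^T y  s.t.  A^T y >= c,  y >= 0.

So the dual LP is:
  minimize  5y1 + 7y2 + 17y3
  subject to:
    y1 + 4y3 >= 3
    y2 + 3y3 >= 5
    y1, y2, y3 >= 0

Solving the primal: x* = (0, 5.6667).
  primal value c^T x* = 28.3333.
Solving the dual: y* = (0, 0, 1.6667).
  dual value b^T y* = 28.3333.
Strong duality: c^T x* = b^T y*. Confirmed.

28.3333


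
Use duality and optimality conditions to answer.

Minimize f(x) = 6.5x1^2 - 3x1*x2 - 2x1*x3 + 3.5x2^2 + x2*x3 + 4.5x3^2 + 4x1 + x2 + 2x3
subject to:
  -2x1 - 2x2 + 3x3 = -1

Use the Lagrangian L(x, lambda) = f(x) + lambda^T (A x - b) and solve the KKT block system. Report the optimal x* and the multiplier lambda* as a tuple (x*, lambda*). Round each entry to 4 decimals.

Form the Lagrangian:
  L(x, lambda) = (1/2) x^T Q x + c^T x + lambda^T (A x - b)
Stationarity (grad_x L = 0): Q x + c + A^T lambda = 0.
Primal feasibility: A x = b.

This gives the KKT block system:
  [ Q   A^T ] [ x     ]   [-c ]
  [ A    0  ] [ lambda ] = [ b ]

Solving the linear system:
  x*      = (-0.2792, 0.0075, -0.5145)
  lambda* = (0.6881)
  f(x*)   = -0.7252

x* = (-0.2792, 0.0075, -0.5145), lambda* = (0.6881)


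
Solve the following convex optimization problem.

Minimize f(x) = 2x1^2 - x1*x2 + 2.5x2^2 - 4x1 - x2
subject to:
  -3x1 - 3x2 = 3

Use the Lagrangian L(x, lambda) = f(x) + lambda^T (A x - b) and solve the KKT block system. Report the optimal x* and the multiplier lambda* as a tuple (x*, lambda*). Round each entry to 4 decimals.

Form the Lagrangian:
  L(x, lambda) = (1/2) x^T Q x + c^T x + lambda^T (A x - b)
Stationarity (grad_x L = 0): Q x + c + A^T lambda = 0.
Primal feasibility: A x = b.

This gives the KKT block system:
  [ Q   A^T ] [ x     ]   [-c ]
  [ A    0  ] [ lambda ] = [ b ]

Solving the linear system:
  x*      = (-0.2727, -0.7273)
  lambda* = (-1.4545)
  f(x*)   = 3.0909

x* = (-0.2727, -0.7273), lambda* = (-1.4545)


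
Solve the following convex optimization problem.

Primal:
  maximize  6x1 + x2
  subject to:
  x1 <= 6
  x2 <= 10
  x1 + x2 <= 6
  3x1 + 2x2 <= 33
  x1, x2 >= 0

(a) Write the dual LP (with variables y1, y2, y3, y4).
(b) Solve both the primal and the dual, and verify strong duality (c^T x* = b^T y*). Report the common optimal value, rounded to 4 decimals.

The standard primal-dual pair for 'max c^T x s.t. A x <= b, x >= 0' is:
  Dual:  min b^T y  s.t.  A^T y >= c,  y >= 0.

So the dual LP is:
  minimize  6y1 + 10y2 + 6y3 + 33y4
  subject to:
    y1 + y3 + 3y4 >= 6
    y2 + y3 + 2y4 >= 1
    y1, y2, y3, y4 >= 0

Solving the primal: x* = (6, 0).
  primal value c^T x* = 36.
Solving the dual: y* = (5, 0, 1, 0).
  dual value b^T y* = 36.
Strong duality: c^T x* = b^T y*. Confirmed.

36


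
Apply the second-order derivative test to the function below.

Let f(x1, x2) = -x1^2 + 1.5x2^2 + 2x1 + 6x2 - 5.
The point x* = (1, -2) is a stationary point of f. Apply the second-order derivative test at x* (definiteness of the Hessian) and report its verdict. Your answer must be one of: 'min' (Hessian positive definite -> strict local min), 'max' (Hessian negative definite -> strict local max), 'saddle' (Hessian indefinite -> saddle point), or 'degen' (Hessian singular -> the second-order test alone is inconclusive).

Compute the Hessian H = grad^2 f:
  H = [[-2, 0], [0, 3]]
Verify stationarity: grad f(x*) = H x* + g = (0, 0).
Eigenvalues of H: -2, 3.
Eigenvalues have mixed signs, so H is indefinite -> x* is a saddle point.

saddle
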